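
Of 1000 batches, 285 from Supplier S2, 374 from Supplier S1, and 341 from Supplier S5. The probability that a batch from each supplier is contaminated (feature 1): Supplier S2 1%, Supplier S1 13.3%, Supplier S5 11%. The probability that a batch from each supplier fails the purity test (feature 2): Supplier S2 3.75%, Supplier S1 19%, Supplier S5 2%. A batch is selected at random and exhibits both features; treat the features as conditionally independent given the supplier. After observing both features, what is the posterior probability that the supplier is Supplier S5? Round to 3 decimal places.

Unnormalized posteriors (prior × likelihood):
  Supplier S2: 0.285 × 0.01 × 0.0375 = 0.000106875
  Supplier S1: 0.374 × 0.133 × 0.19 = 0.00945098
  Supplier S5: 0.341 × 0.11 × 0.02 = 0.0007502
Total = 0.010308055.
P(Supplier S5 | evidence) = 0.0007502 / 0.010308055 ≈ 0.073.

0.073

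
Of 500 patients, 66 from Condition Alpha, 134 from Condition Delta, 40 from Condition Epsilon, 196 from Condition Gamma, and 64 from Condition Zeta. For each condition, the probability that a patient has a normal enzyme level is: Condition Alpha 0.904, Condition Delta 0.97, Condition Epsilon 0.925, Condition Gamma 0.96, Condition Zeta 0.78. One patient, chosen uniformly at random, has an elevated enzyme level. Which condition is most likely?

Condition Zeta

Taking complements, P(elevated | each) = Condition Alpha 0.096, Condition Delta 0.03, Condition Epsilon 0.075, Condition Gamma 0.04, Condition Zeta 0.22.
Unnormalized posteriors (prior × likelihood):
  Condition Alpha: 0.132 × 0.096 = 0.012672
  Condition Delta: 0.268 × 0.03 = 0.00804
  Condition Epsilon: 0.08 × 0.075 = 0.006
  Condition Gamma: 0.392 × 0.04 = 0.01568
  Condition Zeta: 0.128 × 0.22 = 0.02816
Sum = 0.070552.
Largest term belongs to Condition Zeta, so Condition Zeta is most probable.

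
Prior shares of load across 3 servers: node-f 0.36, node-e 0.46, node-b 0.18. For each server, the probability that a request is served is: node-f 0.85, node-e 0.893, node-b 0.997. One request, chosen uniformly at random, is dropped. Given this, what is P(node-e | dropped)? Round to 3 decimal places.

Taking complements, P(dropped | each) = node-f 0.15, node-e 0.107, node-b 0.003.
Prior × likelihood for each hypothesis:
  node-f: 0.36 × 0.15 = 0.054
  node-e: 0.46 × 0.107 = 0.04922
  node-b: 0.18 × 0.003 = 0.00054
Normalizing constant = 0.10376.
P(node-e | evidence) = 0.04922 / 0.10376 ≈ 0.474.

0.474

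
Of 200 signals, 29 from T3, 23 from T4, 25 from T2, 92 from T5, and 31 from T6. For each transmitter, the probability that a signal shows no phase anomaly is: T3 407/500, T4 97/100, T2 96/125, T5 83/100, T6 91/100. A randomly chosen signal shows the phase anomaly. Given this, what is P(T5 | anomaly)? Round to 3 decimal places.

Taking complements, P(anomaly | each) = T3 0.186, T4 0.03, T2 0.232, T5 0.17, T6 0.09.
Unnormalized posteriors (prior × likelihood):
  T3: 0.145 × 0.186 = 0.02697
  T4: 0.115 × 0.03 = 0.00345
  T2: 0.125 × 0.232 = 0.029
  T5: 0.46 × 0.17 = 0.0782
  T6: 0.155 × 0.09 = 0.01395
Total = 0.15157.
P(T5 | evidence) = 0.0782 / 0.15157 ≈ 0.516.

0.516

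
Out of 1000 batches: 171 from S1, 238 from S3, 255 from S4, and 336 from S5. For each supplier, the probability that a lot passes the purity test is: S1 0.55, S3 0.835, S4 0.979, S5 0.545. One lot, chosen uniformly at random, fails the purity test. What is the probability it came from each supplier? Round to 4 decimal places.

S1 0.2804, S3 0.1431, S4 0.0195, S5 0.5570

Taking complements, P(off-spec | each) = S1 0.45, S3 0.165, S4 0.021, S5 0.455.
Compute prior × likelihood for every hypothesis:
  S1: 0.171 × 0.45 = 0.07695
  S3: 0.238 × 0.165 = 0.03927
  S4: 0.255 × 0.021 = 0.005355
  S5: 0.336 × 0.455 = 0.15288
Sum = 0.274455.
P(S1 | off-spec) = 0.07695/0.274455 ≈ 0.2804
P(S3 | off-spec) = 0.03927/0.274455 ≈ 0.1431
P(S4 | off-spec) = 0.005355/0.274455 ≈ 0.0195
P(S5 | off-spec) = 0.15288/0.274455 ≈ 0.5570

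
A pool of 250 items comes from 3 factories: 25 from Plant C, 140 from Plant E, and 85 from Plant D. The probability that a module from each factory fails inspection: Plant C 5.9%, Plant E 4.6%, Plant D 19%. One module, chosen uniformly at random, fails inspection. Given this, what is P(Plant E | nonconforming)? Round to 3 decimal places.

0.268

Unnormalized posteriors (prior × likelihood):
  Plant C: 0.1 × 0.059 = 0.0059
  Plant E: 0.56 × 0.046 = 0.02576
  Plant D: 0.34 × 0.19 = 0.0646
Sum = 0.09626.
P(Plant E | evidence) = 0.02576 / 0.09626 ≈ 0.268.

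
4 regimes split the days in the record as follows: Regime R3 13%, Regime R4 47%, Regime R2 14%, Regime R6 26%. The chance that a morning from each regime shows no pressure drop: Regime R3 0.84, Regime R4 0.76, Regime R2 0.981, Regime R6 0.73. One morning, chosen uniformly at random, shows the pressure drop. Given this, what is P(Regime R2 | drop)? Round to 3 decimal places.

0.013

Taking complements, P(drop | each) = Regime R3 0.16, Regime R4 0.24, Regime R2 0.019, Regime R6 0.27.
Unnormalized posteriors (prior × likelihood):
  Regime R3: 0.13 × 0.16 = 0.0208
  Regime R4: 0.47 × 0.24 = 0.1128
  Regime R2: 0.14 × 0.019 = 0.00266
  Regime R6: 0.26 × 0.27 = 0.0702
Normalizing constant = 0.20646.
P(Regime R2 | evidence) = 0.00266 / 0.20646 ≈ 0.013.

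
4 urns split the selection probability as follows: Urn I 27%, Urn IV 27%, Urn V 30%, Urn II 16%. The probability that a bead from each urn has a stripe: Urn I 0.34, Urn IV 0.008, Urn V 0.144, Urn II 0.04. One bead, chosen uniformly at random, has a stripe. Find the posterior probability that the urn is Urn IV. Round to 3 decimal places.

Compute prior × likelihood for every hypothesis:
  Urn I: 0.27 × 0.34 = 0.0918
  Urn IV: 0.27 × 0.008 = 0.00216
  Urn V: 0.3 × 0.144 = 0.0432
  Urn II: 0.16 × 0.04 = 0.0064
Sum = 0.14356.
P(Urn IV | evidence) = 0.00216 / 0.14356 ≈ 0.015.

0.015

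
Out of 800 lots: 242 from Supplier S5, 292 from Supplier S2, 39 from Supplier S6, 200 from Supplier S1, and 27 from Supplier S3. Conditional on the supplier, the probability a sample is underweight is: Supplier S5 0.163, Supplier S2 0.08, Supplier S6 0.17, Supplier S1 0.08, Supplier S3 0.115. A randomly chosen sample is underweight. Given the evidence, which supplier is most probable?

Prior × likelihood for each hypothesis:
  Supplier S5: 0.3025 × 0.163 = 0.0493075
  Supplier S2: 0.365 × 0.08 = 0.0292
  Supplier S6: 0.04875 × 0.17 = 0.0082875
  Supplier S1: 0.25 × 0.08 = 0.02
  Supplier S3: 0.03375 × 0.115 = 0.00388125
Normalizing constant = 0.11067625.
Largest term belongs to Supplier S5, so Supplier S5 is most probable.

Supplier S5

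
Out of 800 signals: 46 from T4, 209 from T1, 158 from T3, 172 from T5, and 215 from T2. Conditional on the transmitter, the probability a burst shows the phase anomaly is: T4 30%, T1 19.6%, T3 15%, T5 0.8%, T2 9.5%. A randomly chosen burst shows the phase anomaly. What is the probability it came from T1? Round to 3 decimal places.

0.409

By Bayes' rule, posterior ∝ prior × likelihood:
  T4: 0.0575 × 0.3 = 0.01725
  T1: 0.26125 × 0.196 = 0.051205
  T3: 0.1975 × 0.15 = 0.029625
  T5: 0.215 × 0.008 = 0.00172
  T2: 0.26875 × 0.095 = 0.02553125
Total = 0.12533125.
P(T1 | evidence) = 0.051205 / 0.12533125 ≈ 0.409.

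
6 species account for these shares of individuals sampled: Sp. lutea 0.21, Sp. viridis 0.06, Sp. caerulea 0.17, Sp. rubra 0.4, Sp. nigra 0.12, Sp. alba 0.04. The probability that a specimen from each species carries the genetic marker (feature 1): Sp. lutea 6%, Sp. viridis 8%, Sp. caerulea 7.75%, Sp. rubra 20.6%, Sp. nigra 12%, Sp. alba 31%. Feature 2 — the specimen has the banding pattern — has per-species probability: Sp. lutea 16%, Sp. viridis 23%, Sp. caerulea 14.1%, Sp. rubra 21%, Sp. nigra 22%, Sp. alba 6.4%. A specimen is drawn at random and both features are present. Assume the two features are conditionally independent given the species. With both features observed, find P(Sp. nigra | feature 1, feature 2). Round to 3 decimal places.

Compute prior × likelihood for every hypothesis:
  Sp. lutea: 0.21 × 0.06 × 0.16 = 0.002016
  Sp. viridis: 0.06 × 0.08 × 0.23 = 0.001104
  Sp. caerulea: 0.17 × 0.0775 × 0.141 = 0.001857675
  Sp. rubra: 0.4 × 0.206 × 0.21 = 0.017304
  Sp. nigra: 0.12 × 0.12 × 0.22 = 0.003168
  Sp. alba: 0.04 × 0.31 × 0.064 = 0.0007936
Sum = 0.026243275.
P(Sp. nigra | evidence) = 0.003168 / 0.026243275 ≈ 0.121.

0.121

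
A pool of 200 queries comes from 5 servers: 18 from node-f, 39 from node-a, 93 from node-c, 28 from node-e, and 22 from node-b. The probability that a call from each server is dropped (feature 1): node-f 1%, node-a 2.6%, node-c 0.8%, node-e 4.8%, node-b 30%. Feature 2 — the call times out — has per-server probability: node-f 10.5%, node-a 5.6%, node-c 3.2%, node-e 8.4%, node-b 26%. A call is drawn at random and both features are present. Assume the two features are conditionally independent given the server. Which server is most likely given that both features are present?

node-b

Prior × likelihood for each hypothesis:
  node-f: 0.09 × 0.01 × 0.105 = 0.0000945
  node-a: 0.195 × 0.026 × 0.056 = 0.00028392
  node-c: 0.465 × 0.008 × 0.032 = 0.00011904
  node-e: 0.14 × 0.048 × 0.084 = 0.00056448
  node-b: 0.11 × 0.3 × 0.26 = 0.00858
Normalizing constant = 0.00964194.
Largest term belongs to node-b, so node-b is most probable.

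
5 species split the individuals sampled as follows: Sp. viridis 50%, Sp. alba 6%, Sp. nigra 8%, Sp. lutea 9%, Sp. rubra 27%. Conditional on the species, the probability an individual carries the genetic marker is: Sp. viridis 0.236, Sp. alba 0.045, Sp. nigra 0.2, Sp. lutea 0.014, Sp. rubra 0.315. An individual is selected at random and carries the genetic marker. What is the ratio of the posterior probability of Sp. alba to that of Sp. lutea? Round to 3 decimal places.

2.143

By Bayes' rule, posterior ∝ prior × likelihood:
  Sp. viridis: 0.5 × 0.236 = 0.118
  Sp. alba: 0.06 × 0.045 = 0.0027
  Sp. nigra: 0.08 × 0.2 = 0.016
  Sp. lutea: 0.09 × 0.014 = 0.00126
  Sp. rubra: 0.27 × 0.315 = 0.08505
Total = 0.22301.
The ratio is 0.0027 / 0.00126 (the normalizer cancels) = 2.143.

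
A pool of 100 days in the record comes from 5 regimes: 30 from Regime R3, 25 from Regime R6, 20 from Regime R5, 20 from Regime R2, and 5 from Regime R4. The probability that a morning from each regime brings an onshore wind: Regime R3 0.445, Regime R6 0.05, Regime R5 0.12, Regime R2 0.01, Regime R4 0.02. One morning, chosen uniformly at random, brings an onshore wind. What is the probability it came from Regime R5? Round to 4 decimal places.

Unnormalized posteriors (prior × likelihood):
  Regime R3: 0.3 × 0.445 = 0.1335
  Regime R6: 0.25 × 0.05 = 0.0125
  Regime R5: 0.2 × 0.12 = 0.024
  Regime R2: 0.2 × 0.01 = 0.002
  Regime R4: 0.05 × 0.02 = 0.001
Sum = 0.173.
P(Regime R5 | evidence) = 0.024 / 0.173 ≈ 0.1387.

0.1387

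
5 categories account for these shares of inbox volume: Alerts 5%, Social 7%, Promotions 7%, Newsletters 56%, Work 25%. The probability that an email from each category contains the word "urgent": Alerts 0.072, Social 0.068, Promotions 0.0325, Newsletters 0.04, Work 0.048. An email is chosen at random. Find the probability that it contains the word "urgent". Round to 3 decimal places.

Unnormalized posteriors (prior × likelihood):
  Alerts: 0.05 × 0.072 = 0.0036
  Social: 0.07 × 0.068 = 0.00476
  Promotions: 0.07 × 0.0325 = 0.002275
  Newsletters: 0.56 × 0.04 = 0.0224
  Work: 0.25 × 0.048 = 0.012
P(urgent-flag) = 0.0036 + 0.00476 + 0.002275 + 0.0224 + 0.012 = 0.045035 → 0.045.

0.045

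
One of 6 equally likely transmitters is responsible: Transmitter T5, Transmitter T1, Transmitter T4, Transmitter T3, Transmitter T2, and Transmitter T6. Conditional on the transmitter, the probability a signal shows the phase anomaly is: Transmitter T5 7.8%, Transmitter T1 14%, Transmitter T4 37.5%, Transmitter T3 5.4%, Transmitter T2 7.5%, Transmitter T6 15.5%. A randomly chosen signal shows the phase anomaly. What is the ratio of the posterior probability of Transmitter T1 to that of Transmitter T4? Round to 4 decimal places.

0.3733

With a uniform prior (1/6 each), posterior ∝ likelihood:
  Transmitter T5: 0.078
  Transmitter T1: 0.14
  Transmitter T4: 0.375
  Transmitter T3: 0.054
  Transmitter T2: 0.075
  Transmitter T6: 0.155
Normalizing constant = 0.877.
The ratio is 0.14 / 0.375 (the normalizer cancels) = 0.3733.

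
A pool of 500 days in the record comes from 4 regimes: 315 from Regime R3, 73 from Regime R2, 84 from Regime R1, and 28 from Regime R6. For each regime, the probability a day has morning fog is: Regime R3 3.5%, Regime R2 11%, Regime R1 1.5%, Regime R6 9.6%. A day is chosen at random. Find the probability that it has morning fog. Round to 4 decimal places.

Prior × likelihood for each hypothesis:
  Regime R3: 0.63 × 0.035 = 0.02205
  Regime R2: 0.146 × 0.11 = 0.01606
  Regime R1: 0.168 × 0.015 = 0.00252
  Regime R6: 0.056 × 0.096 = 0.005376
P(fog) = 0.02205 + 0.01606 + 0.00252 + 0.005376 = 0.046006 → 0.0460.

0.0460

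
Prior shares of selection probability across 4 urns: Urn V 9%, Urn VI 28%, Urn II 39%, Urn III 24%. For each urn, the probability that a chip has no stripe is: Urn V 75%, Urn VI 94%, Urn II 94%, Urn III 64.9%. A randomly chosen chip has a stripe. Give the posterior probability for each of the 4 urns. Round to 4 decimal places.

Taking complements, P(striped | each) = Urn V 0.25, Urn VI 0.06, Urn II 0.06, Urn III 0.351.
By Bayes' rule, posterior ∝ prior × likelihood:
  Urn V: 0.09 × 0.25 = 0.0225
  Urn VI: 0.28 × 0.06 = 0.0168
  Urn II: 0.39 × 0.06 = 0.0234
  Urn III: 0.24 × 0.351 = 0.08424
Sum = 0.14694.
P(Urn V | striped) = 0.0225/0.14694 ≈ 0.1531
P(Urn VI | striped) = 0.0168/0.14694 ≈ 0.1143
P(Urn II | striped) = 0.0234/0.14694 ≈ 0.1592
P(Urn III | striped) = 0.08424/0.14694 ≈ 0.5733
(Check: 0.1531+0.1143+0.1592+0.5733 = 0.9999.)

Urn V 0.1531, Urn VI 0.1143, Urn II 0.1592, Urn III 0.5733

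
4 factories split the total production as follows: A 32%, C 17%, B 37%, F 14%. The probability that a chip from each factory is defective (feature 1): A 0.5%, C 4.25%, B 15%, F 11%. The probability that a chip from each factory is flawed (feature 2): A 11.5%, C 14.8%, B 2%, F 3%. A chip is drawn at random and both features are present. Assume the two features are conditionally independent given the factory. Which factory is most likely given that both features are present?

B

By Bayes' rule, posterior ∝ prior × likelihood:
  A: 0.32 × 0.005 × 0.115 = 0.000184
  C: 0.17 × 0.0425 × 0.148 = 0.0010693
  B: 0.37 × 0.15 × 0.02 = 0.00111
  F: 0.14 × 0.11 × 0.03 = 0.000462
Total = 0.0028253.
Largest term belongs to B, so B is most probable.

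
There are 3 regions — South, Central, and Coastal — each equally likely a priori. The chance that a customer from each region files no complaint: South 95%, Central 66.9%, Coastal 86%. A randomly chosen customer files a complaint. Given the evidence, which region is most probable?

Central

Taking complements, P(complaint | each) = South 0.05, Central 0.331, Coastal 0.14.
Since the prior is uniform, the posterior is proportional to the likelihood:
  South: 0.05
  Central: 0.331
  Coastal: 0.14
Normalizing constant = 0.521.
Largest term belongs to Central, so Central is most probable.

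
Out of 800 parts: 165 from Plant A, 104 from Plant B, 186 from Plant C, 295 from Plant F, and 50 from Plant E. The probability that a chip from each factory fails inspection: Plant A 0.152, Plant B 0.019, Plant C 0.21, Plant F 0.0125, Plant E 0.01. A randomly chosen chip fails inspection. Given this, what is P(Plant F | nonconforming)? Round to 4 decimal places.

0.0525

Compute prior × likelihood for every hypothesis:
  Plant A: 0.20625 × 0.152 = 0.03135
  Plant B: 0.13 × 0.019 = 0.00247
  Plant C: 0.2325 × 0.21 = 0.048825
  Plant F: 0.36875 × 0.0125 = 0.004609375
  Plant E: 0.0625 × 0.01 = 0.000625
Total = 0.087879375.
P(Plant F | evidence) = 0.004609375 / 0.087879375 ≈ 0.0525.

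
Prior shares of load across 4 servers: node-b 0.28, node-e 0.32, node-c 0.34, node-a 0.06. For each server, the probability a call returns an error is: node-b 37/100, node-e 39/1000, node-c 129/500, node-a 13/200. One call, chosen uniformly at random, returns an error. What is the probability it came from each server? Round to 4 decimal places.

node-b 0.4988, node-e 0.0601, node-c 0.4223, node-a 0.0188

By Bayes' rule, posterior ∝ prior × likelihood:
  node-b: 0.28 × 0.37 = 0.1036
  node-e: 0.32 × 0.039 = 0.01248
  node-c: 0.34 × 0.258 = 0.08772
  node-a: 0.06 × 0.065 = 0.0039
Sum = 0.2077.
P(node-b | error) = 0.1036/0.2077 ≈ 0.4988
P(node-e | error) = 0.01248/0.2077 ≈ 0.0601
P(node-c | error) = 0.08772/0.2077 ≈ 0.4223
P(node-a | error) = 0.0039/0.2077 ≈ 0.0188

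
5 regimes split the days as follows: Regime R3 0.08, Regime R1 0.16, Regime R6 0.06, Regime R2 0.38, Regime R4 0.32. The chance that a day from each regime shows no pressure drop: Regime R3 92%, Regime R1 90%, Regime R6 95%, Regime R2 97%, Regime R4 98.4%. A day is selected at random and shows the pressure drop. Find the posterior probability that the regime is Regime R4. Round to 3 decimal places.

Taking complements, P(drop | each) = Regime R3 0.08, Regime R1 0.1, Regime R6 0.05, Regime R2 0.03, Regime R4 0.016.
Compute prior × likelihood for every hypothesis:
  Regime R3: 0.08 × 0.08 = 0.0064
  Regime R1: 0.16 × 0.1 = 0.016
  Regime R6: 0.06 × 0.05 = 0.003
  Regime R2: 0.38 × 0.03 = 0.0114
  Regime R4: 0.32 × 0.016 = 0.00512
Sum = 0.04192.
P(Regime R4 | evidence) = 0.00512 / 0.04192 ≈ 0.122.

0.122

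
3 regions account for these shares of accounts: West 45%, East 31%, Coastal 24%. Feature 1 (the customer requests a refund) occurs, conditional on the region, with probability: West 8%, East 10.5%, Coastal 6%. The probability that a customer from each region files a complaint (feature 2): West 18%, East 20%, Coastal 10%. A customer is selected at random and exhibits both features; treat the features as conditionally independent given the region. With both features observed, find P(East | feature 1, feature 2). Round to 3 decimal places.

0.451

By Bayes' rule, posterior ∝ prior × likelihood:
  West: 0.45 × 0.08 × 0.18 = 0.00648
  East: 0.31 × 0.105 × 0.2 = 0.00651
  Coastal: 0.24 × 0.06 × 0.1 = 0.00144
Sum = 0.01443.
P(East | evidence) = 0.00651 / 0.01443 ≈ 0.451.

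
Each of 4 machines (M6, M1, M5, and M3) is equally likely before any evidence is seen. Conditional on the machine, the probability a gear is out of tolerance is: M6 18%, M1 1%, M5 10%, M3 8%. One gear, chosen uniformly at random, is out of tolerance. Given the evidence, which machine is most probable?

Since the prior is uniform, the posterior is proportional to the likelihood:
  M6: 0.18
  M1: 0.01
  M5: 0.1
  M3: 0.08
Total = 0.37.
Largest term belongs to M6, so M6 is most probable.

M6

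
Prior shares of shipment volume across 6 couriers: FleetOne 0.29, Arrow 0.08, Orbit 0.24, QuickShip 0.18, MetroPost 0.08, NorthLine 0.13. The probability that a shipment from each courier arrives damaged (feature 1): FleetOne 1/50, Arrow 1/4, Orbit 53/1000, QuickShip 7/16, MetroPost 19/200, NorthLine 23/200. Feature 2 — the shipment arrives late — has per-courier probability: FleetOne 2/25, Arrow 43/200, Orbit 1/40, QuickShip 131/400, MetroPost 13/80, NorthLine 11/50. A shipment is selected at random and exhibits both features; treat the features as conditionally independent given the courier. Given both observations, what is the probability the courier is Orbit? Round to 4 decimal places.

0.0090

By Bayes' rule, posterior ∝ prior × likelihood:
  FleetOne: 0.29 × 0.02 × 0.08 = 0.000464
  Arrow: 0.08 × 0.25 × 0.215 = 0.0043
  Orbit: 0.24 × 0.053 × 0.025 = 0.000318
  QuickShip: 0.18 × 0.4375 × 0.3275 = 0.025790625
  MetroPost: 0.08 × 0.095 × 0.1625 = 0.001235
  NorthLine: 0.13 × 0.115 × 0.22 = 0.003289
Total = 0.035396625.
P(Orbit | evidence) = 0.000318 / 0.035396625 ≈ 0.0090.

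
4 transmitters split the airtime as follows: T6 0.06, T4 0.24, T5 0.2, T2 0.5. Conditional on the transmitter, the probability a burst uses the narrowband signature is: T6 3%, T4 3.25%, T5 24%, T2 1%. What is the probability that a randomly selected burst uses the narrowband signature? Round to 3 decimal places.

0.063

Unnormalized posteriors (prior × likelihood):
  T6: 0.06 × 0.03 = 0.0018
  T4: 0.24 × 0.0325 = 0.0078
  T5: 0.2 × 0.24 = 0.048
  T2: 0.5 × 0.01 = 0.005
P(narrowband) = 0.0018 + 0.0078 + 0.048 + 0.005 = 0.0626 → 0.063.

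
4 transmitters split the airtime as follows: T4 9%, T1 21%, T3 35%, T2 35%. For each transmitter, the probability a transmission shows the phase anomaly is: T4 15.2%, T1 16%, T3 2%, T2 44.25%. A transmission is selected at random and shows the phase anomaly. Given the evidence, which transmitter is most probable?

Compute prior × likelihood for every hypothesis:
  T4: 0.09 × 0.152 = 0.01368
  T1: 0.21 × 0.16 = 0.0336
  T3: 0.35 × 0.02 = 0.007
  T2: 0.35 × 0.4425 = 0.154875
Total = 0.209155.
Largest term belongs to T2, so T2 is most probable.

T2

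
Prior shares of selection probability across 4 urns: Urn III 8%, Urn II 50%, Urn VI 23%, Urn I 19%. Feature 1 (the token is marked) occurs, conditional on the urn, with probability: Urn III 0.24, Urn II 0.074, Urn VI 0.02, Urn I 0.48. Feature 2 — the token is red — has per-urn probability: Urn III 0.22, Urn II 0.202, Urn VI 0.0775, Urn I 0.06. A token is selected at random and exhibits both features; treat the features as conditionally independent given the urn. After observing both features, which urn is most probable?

Unnormalized posteriors (prior × likelihood):
  Urn III: 0.08 × 0.24 × 0.22 = 0.004224
  Urn II: 0.5 × 0.074 × 0.202 = 0.007474
  Urn VI: 0.23 × 0.02 × 0.0775 = 0.0003565
  Urn I: 0.19 × 0.48 × 0.06 = 0.005472
Sum = 0.0175265.
Largest term belongs to Urn II, so Urn II is most probable.

Urn II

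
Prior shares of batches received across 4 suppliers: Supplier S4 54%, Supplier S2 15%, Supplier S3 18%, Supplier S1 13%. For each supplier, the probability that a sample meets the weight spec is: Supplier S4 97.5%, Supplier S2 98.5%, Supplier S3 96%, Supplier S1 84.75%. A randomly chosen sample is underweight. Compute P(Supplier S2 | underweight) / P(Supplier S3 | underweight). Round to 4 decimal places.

Taking complements, P(underweight | each) = Supplier S4 0.025, Supplier S2 0.015, Supplier S3 0.04, Supplier S1 0.1525.
Compute prior × likelihood for every hypothesis:
  Supplier S4: 0.54 × 0.025 = 0.0135
  Supplier S2: 0.15 × 0.015 = 0.00225
  Supplier S3: 0.18 × 0.04 = 0.0072
  Supplier S1: 0.13 × 0.1525 = 0.019825
Normalizing constant = 0.042775.
The ratio is 0.00225 / 0.0072 (the normalizer cancels) = 0.3125.

0.3125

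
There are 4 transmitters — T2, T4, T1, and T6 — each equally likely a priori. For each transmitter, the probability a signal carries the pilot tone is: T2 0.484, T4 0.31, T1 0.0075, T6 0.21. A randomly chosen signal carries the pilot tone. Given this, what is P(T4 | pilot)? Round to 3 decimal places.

0.306

With a uniform prior (1/4 each), posterior ∝ likelihood:
  T2: 0.484
  T4: 0.31
  T1: 0.0075
  T6: 0.21
Sum = 1.0115.
P(T4 | evidence) = 0.31 / 1.0115 ≈ 0.306.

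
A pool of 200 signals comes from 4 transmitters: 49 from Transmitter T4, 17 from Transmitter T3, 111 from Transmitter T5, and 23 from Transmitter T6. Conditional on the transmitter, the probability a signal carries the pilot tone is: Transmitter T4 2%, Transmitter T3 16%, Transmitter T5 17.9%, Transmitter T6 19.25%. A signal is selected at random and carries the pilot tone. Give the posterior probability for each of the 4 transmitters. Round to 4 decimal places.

Transmitter T4 0.0350, Transmitter T3 0.0972, Transmitter T5 0.7097, Transmitter T6 0.1581

Compute prior × likelihood for every hypothesis:
  Transmitter T4: 0.245 × 0.02 = 0.0049
  Transmitter T3: 0.085 × 0.16 = 0.0136
  Transmitter T5: 0.555 × 0.179 = 0.099345
  Transmitter T6: 0.115 × 0.1925 = 0.0221375
Sum = 0.1399825.
P(Transmitter T4 | pilot) = 0.0049/0.1399825 ≈ 0.0350
P(Transmitter T3 | pilot) = 0.0136/0.1399825 ≈ 0.0972
P(Transmitter T5 | pilot) = 0.099345/0.1399825 ≈ 0.7097
P(Transmitter T6 | pilot) = 0.0221375/0.1399825 ≈ 0.1581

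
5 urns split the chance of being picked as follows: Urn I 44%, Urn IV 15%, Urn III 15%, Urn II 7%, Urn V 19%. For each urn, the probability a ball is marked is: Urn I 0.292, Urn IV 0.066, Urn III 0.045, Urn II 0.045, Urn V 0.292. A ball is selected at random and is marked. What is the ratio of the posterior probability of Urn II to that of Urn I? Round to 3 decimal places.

Compute prior × likelihood for every hypothesis:
  Urn I: 0.44 × 0.292 = 0.12848
  Urn IV: 0.15 × 0.066 = 0.0099
  Urn III: 0.15 × 0.045 = 0.00675
  Urn II: 0.07 × 0.045 = 0.00315
  Urn V: 0.19 × 0.292 = 0.05548
Total = 0.20376.
The ratio is 0.00315 / 0.12848 (the normalizer cancels) = 0.025.

0.025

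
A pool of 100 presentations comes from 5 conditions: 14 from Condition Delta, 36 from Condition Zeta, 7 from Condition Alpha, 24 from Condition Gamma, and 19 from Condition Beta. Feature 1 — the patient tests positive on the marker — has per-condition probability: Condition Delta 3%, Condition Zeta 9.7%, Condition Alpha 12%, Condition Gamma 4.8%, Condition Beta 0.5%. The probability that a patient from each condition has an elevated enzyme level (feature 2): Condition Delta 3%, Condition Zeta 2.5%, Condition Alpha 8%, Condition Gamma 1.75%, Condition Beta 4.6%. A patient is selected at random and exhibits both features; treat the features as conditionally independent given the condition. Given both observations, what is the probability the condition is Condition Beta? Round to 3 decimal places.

0.023

Unnormalized posteriors (prior × likelihood):
  Condition Delta: 0.14 × 0.03 × 0.03 = 0.000126
  Condition Zeta: 0.36 × 0.097 × 0.025 = 0.000873
  Condition Alpha: 0.07 × 0.12 × 0.08 = 0.000672
  Condition Gamma: 0.24 × 0.048 × 0.0175 = 0.0002016
  Condition Beta: 0.19 × 0.005 × 0.046 = 0.0000437
Normalizing constant = 0.0019163.
P(Condition Beta | evidence) = 0.0000437 / 0.0019163 ≈ 0.023.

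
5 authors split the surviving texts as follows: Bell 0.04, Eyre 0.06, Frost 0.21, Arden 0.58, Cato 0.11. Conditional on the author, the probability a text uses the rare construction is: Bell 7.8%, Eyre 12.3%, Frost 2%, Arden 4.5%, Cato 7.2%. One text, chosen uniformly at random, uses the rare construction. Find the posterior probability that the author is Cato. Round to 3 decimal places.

Prior × likelihood for each hypothesis:
  Bell: 0.04 × 0.078 = 0.00312
  Eyre: 0.06 × 0.123 = 0.00738
  Frost: 0.21 × 0.02 = 0.0042
  Arden: 0.58 × 0.045 = 0.0261
  Cato: 0.11 × 0.072 = 0.00792
Total = 0.04872.
P(Cato | evidence) = 0.00792 / 0.04872 ≈ 0.163.

0.163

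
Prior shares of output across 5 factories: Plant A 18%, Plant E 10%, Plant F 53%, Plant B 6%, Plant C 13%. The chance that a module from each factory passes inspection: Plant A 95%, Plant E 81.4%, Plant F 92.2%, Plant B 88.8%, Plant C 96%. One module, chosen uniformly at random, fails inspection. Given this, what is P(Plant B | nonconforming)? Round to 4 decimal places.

Taking complements, P(nonconforming | each) = Plant A 0.05, Plant E 0.186, Plant F 0.078, Plant B 0.112, Plant C 0.04.
Unnormalized posteriors (prior × likelihood):
  Plant A: 0.18 × 0.05 = 0.009
  Plant E: 0.1 × 0.186 = 0.0186
  Plant F: 0.53 × 0.078 = 0.04134
  Plant B: 0.06 × 0.112 = 0.00672
  Plant C: 0.13 × 0.04 = 0.0052
Total = 0.08086.
P(Plant B | evidence) = 0.00672 / 0.08086 ≈ 0.0831.

0.0831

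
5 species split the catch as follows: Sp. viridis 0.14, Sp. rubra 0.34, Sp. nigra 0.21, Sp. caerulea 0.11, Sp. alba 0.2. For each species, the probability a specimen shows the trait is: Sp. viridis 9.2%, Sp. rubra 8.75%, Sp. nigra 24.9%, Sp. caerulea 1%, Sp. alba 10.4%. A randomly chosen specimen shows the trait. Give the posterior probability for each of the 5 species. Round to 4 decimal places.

By Bayes' rule, posterior ∝ prior × likelihood:
  Sp. viridis: 0.14 × 0.092 = 0.01288
  Sp. rubra: 0.34 × 0.0875 = 0.02975
  Sp. nigra: 0.21 × 0.249 = 0.05229
  Sp. caerulea: 0.11 × 0.01 = 0.0011
  Sp. alba: 0.2 × 0.104 = 0.0208
Sum = 0.11682.
P(Sp. viridis | trait) = 0.01288/0.11682 ≈ 0.1103
P(Sp. rubra | trait) = 0.02975/0.11682 ≈ 0.2547
P(Sp. nigra | trait) = 0.05229/0.11682 ≈ 0.4476
P(Sp. caerulea | trait) = 0.0011/0.11682 ≈ 0.0094
P(Sp. alba | trait) = 0.0208/0.11682 ≈ 0.1781

Sp. viridis 0.1103, Sp. rubra 0.2547, Sp. nigra 0.4476, Sp. caerulea 0.0094, Sp. alba 0.1781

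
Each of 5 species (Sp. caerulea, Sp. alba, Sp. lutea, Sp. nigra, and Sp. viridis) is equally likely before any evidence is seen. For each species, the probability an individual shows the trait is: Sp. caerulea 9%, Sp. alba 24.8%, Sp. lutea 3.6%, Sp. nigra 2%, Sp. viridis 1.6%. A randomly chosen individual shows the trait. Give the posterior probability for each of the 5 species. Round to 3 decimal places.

Sp. caerulea 0.220, Sp. alba 0.605, Sp. lutea 0.088, Sp. nigra 0.049, Sp. viridis 0.039

With a uniform prior (1/5 each), posterior ∝ likelihood:
  Sp. caerulea: 0.09
  Sp. alba: 0.248
  Sp. lutea: 0.036
  Sp. nigra: 0.02
  Sp. viridis: 0.016
Sum = 0.41.
P(Sp. caerulea | trait) = 0.09/0.41 ≈ 0.220
P(Sp. alba | trait) = 0.248/0.41 ≈ 0.605
P(Sp. lutea | trait) = 0.036/0.41 ≈ 0.088
P(Sp. nigra | trait) = 0.02/0.41 ≈ 0.049
P(Sp. viridis | trait) = 0.016/0.41 ≈ 0.039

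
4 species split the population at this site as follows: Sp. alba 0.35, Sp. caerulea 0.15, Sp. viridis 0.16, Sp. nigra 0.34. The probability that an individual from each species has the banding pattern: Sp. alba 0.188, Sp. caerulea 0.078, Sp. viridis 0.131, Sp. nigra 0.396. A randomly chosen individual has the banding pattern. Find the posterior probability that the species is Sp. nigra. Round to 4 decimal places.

By Bayes' rule, posterior ∝ prior × likelihood:
  Sp. alba: 0.35 × 0.188 = 0.0658
  Sp. caerulea: 0.15 × 0.078 = 0.0117
  Sp. viridis: 0.16 × 0.131 = 0.02096
  Sp. nigra: 0.34 × 0.396 = 0.13464
Normalizing constant = 0.2331.
P(Sp. nigra | evidence) = 0.13464 / 0.2331 ≈ 0.5776.

0.5776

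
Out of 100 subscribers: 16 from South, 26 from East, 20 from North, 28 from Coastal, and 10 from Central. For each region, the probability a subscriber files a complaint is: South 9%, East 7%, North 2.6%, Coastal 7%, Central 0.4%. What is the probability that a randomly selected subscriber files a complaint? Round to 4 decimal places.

0.0578

By Bayes' rule, posterior ∝ prior × likelihood:
  South: 0.16 × 0.09 = 0.0144
  East: 0.26 × 0.07 = 0.0182
  North: 0.2 × 0.026 = 0.0052
  Coastal: 0.28 × 0.07 = 0.0196
  Central: 0.1 × 0.004 = 0.0004
P(complaint) = 0.0144 + 0.0182 + 0.0052 + 0.0196 + 0.0004 = 0.0578 → 0.0578.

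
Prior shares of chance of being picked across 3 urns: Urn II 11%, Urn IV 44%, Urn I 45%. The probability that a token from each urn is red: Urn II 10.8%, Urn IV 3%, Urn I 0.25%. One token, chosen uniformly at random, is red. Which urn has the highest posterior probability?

Unnormalized posteriors (prior × likelihood):
  Urn II: 0.11 × 0.108 = 0.01188
  Urn IV: 0.44 × 0.03 = 0.0132
  Urn I: 0.45 × 0.0025 = 0.001125
Sum = 0.026205.
Largest term belongs to Urn IV, so Urn IV is most probable.

Urn IV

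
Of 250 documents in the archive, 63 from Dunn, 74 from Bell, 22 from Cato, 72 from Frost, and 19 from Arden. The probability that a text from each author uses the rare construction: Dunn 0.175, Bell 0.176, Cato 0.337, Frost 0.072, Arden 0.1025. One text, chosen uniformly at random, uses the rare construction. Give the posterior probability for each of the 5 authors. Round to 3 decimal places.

Dunn 0.286, Bell 0.337, Cato 0.192, Frost 0.134, Arden 0.050

Compute prior × likelihood for every hypothesis:
  Dunn: 0.252 × 0.175 = 0.0441
  Bell: 0.296 × 0.176 = 0.052096
  Cato: 0.088 × 0.337 = 0.029656
  Frost: 0.288 × 0.072 = 0.020736
  Arden: 0.076 × 0.1025 = 0.00779
Normalizing constant = 0.154378.
P(Dunn | rare-form) = 0.0441/0.154378 ≈ 0.286
P(Bell | rare-form) = 0.052096/0.154378 ≈ 0.337
P(Cato | rare-form) = 0.029656/0.154378 ≈ 0.192
P(Frost | rare-form) = 0.020736/0.154378 ≈ 0.134
P(Arden | rare-form) = 0.00779/0.154378 ≈ 0.050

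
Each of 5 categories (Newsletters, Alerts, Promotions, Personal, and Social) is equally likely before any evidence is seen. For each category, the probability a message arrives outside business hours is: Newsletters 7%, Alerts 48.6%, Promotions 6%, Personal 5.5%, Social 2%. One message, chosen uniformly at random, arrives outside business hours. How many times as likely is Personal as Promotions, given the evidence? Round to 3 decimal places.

With a uniform prior (1/5 each), posterior ∝ likelihood:
  Newsletters: 0.07
  Alerts: 0.486
  Promotions: 0.06
  Personal: 0.055
  Social: 0.02
Sum = 0.691.
The ratio is 0.055 / 0.06 (the normalizer cancels) = 0.917.

0.917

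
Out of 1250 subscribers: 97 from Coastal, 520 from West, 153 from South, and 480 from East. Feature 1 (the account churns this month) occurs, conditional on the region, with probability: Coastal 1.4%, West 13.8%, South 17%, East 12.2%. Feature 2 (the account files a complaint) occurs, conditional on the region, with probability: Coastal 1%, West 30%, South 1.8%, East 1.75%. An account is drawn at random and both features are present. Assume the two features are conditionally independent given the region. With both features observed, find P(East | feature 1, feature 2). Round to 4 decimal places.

Prior × likelihood for each hypothesis:
  Coastal: 0.0776 × 0.014 × 0.01 = 0.000010864
  West: 0.416 × 0.138 × 0.3 = 0.0172224
  South: 0.1224 × 0.17 × 0.018 = 0.000374544
  East: 0.384 × 0.122 × 0.0175 = 0.00081984
Total = 0.018427648.
P(East | evidence) = 0.00081984 / 0.018427648 ≈ 0.0445.

0.0445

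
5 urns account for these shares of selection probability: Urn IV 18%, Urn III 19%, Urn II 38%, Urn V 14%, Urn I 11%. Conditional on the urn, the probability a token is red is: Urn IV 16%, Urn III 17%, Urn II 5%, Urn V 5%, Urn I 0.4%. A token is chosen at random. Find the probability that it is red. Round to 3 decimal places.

0.088

Unnormalized posteriors (prior × likelihood):
  Urn IV: 0.18 × 0.16 = 0.0288
  Urn III: 0.19 × 0.17 = 0.0323
  Urn II: 0.38 × 0.05 = 0.019
  Urn V: 0.14 × 0.05 = 0.007
  Urn I: 0.11 × 0.004 = 0.00044
P(red) = 0.0288 + 0.0323 + 0.019 + 0.007 + 0.00044 = 0.08754 → 0.088.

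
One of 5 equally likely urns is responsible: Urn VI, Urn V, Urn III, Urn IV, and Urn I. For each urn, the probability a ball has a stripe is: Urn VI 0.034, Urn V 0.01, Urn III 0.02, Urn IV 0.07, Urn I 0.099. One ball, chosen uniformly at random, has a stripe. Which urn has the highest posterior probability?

Urn I

Since the prior is uniform, the posterior is proportional to the likelihood:
  Urn VI: 0.034
  Urn V: 0.01
  Urn III: 0.02
  Urn IV: 0.07
  Urn I: 0.099
Total = 0.233.
Largest term belongs to Urn I, so Urn I is most probable.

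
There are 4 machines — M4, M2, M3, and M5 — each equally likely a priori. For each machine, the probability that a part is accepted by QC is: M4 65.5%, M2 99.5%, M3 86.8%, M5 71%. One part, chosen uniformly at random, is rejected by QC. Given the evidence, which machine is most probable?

M4

Taking complements, P(rejected | each) = M4 0.345, M2 0.005, M3 0.132, M5 0.29.
With a uniform prior (1/4 each), posterior ∝ likelihood:
  M4: 0.345
  M2: 0.005
  M3: 0.132
  M5: 0.29
Normalizing constant = 0.772.
Largest term belongs to M4, so M4 is most probable.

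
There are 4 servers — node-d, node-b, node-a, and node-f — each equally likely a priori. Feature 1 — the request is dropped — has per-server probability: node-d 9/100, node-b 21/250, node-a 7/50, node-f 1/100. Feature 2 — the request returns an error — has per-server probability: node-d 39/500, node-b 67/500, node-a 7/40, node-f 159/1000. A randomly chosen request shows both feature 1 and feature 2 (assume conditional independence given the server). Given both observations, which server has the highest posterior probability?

Since the prior is uniform, the posterior is proportional to the likelihood:
  node-d: 0.09 × 0.078 = 0.00702
  node-b: 0.084 × 0.134 = 0.011256
  node-a: 0.14 × 0.175 = 0.0245
  node-f: 0.01 × 0.159 = 0.00159
Normalizing constant = 0.044366.
Largest term belongs to node-a, so node-a is most probable.

node-a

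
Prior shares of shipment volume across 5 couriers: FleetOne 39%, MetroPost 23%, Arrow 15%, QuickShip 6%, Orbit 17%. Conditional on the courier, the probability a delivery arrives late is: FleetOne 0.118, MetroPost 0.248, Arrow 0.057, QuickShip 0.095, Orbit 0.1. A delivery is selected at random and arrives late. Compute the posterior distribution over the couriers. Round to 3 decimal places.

FleetOne 0.343, MetroPost 0.425, Arrow 0.064, QuickShip 0.042, Orbit 0.127

Compute prior × likelihood for every hypothesis:
  FleetOne: 0.39 × 0.118 = 0.04602
  MetroPost: 0.23 × 0.248 = 0.05704
  Arrow: 0.15 × 0.057 = 0.00855
  QuickShip: 0.06 × 0.095 = 0.0057
  Orbit: 0.17 × 0.1 = 0.017
Normalizing constant = 0.13431.
P(FleetOne | late) = 0.04602/0.13431 ≈ 0.343
P(MetroPost | late) = 0.05704/0.13431 ≈ 0.425
P(Arrow | late) = 0.00855/0.13431 ≈ 0.064
P(QuickShip | late) = 0.0057/0.13431 ≈ 0.042
P(Orbit | late) = 0.017/0.13431 ≈ 0.127
(Check: 0.343+0.425+0.064+0.042+0.127 = 1.001.)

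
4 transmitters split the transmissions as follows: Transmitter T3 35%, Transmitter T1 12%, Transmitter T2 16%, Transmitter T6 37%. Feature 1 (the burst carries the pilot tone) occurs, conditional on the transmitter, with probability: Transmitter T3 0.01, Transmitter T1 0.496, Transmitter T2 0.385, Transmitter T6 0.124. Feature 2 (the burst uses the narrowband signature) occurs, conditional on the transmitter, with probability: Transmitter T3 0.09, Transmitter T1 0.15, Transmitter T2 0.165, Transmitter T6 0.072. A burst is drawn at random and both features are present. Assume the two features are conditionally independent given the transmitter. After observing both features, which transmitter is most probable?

Unnormalized posteriors (prior × likelihood):
  Transmitter T3: 0.35 × 0.01 × 0.09 = 0.000315
  Transmitter T1: 0.12 × 0.496 × 0.15 = 0.008928
  Transmitter T2: 0.16 × 0.385 × 0.165 = 0.010164
  Transmitter T6: 0.37 × 0.124 × 0.072 = 0.00330336
Normalizing constant = 0.02271036.
Largest term belongs to Transmitter T2, so Transmitter T2 is most probable.

Transmitter T2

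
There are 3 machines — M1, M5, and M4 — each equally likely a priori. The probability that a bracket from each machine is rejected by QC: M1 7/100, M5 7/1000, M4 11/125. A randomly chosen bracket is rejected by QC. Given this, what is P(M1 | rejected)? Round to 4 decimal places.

0.4242

With a uniform prior (1/3 each), posterior ∝ likelihood:
  M1: 0.07
  M5: 0.007
  M4: 0.088
Sum = 0.165.
P(M1 | evidence) = 0.07 / 0.165 ≈ 0.4242.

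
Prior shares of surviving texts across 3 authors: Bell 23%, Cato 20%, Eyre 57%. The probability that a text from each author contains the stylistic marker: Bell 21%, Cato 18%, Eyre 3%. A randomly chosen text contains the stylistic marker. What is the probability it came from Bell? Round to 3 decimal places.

By Bayes' rule, posterior ∝ prior × likelihood:
  Bell: 0.23 × 0.21 = 0.0483
  Cato: 0.2 × 0.18 = 0.036
  Eyre: 0.57 × 0.03 = 0.0171
Normalizing constant = 0.1014.
P(Bell | evidence) = 0.0483 / 0.1014 ≈ 0.476.

0.476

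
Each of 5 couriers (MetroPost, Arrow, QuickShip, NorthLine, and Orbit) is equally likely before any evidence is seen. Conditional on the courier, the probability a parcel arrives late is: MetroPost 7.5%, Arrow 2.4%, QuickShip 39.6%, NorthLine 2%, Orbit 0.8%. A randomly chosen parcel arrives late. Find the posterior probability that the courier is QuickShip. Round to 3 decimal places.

0.757

With a uniform prior (1/5 each), posterior ∝ likelihood:
  MetroPost: 0.075
  Arrow: 0.024
  QuickShip: 0.396
  NorthLine: 0.02
  Orbit: 0.008
Sum = 0.523.
P(QuickShip | evidence) = 0.396 / 0.523 ≈ 0.757.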